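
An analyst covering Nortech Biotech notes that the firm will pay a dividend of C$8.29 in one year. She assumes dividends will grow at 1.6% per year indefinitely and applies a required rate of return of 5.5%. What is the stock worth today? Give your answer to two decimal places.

C$212.56

Gordon growth model: P₀ = D₁/(r − g), with D₁ = 8.29 given directly.
P₀ = 8.2900 / (0.055 − 0.016) = 8.2900 / 0.039 = 212.5641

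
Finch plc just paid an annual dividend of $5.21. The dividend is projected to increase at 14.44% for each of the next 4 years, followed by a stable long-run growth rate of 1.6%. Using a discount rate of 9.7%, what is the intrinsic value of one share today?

$100.59

Two-stage DDM. Project D₁…D_4 at 0.1444, terminal growth 0.016, discount at r = 0.097.
D_1 = 5.9623
D_2 = 6.8233
D_3 = 7.8086
D_4 = 8.9361
Terminal value at t=4: TV = D_5/(r−g) = 9.0791/(0.097−0.016) = 112.0877
P₀ = 5.9623/(1+0.097)^1 + 6.8233/(1+0.097)^2 + 7.8086/(1+0.097)^3 + 8.9361/(1+0.097)^4 + 112.0877/(1+0.097)^4 = 100.5888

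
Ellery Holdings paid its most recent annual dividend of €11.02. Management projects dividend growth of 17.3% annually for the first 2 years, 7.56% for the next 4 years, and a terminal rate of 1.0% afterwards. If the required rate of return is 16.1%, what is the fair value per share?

€115.12

Three-stage DDM. Project D₁…D_6; terminal Gordon value at t=6 with g = 0.01; discount at r = 0.161.
D_1 = 12.9265
D_2 = 15.1627
D_3 = 16.3090
D_4 = 17.5420
D_5 = 18.8682
D_6 = 20.2946
TV_6 = 20.4976/(0.161−0.01) = 135.7454
P₀ = Σ Dₜ/(1+r)ᵗ + TV_6/(1+r)^6 = 115.1193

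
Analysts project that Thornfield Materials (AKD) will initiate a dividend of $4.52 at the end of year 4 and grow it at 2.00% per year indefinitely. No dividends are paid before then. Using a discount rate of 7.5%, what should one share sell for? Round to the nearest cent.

Deferred-dividend DDM. At t=3 the remaining stream is a growing perpetuity with first payment D_4 = 4.52.
V_3 = D_4/(r−g) = 4.52/(0.075−0.02) = 82.1818
P₀ = V_3/(1+r)^3 = 82.1818/(1+0.075)^3 = 66.1531

$66.15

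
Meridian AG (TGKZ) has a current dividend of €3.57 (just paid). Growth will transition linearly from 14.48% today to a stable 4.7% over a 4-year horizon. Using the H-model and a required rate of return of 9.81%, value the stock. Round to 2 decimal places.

H-model: P₀ = D₀[(1+g_L) + H(g_S−g_L)]/(r−g_L), with H = 4/2 = 2.
P₀ = 3.57 × [(1+0.047) + 2×(0.1448−0.047)] / (0.0981−0.047)
   = 3.57 × 1.2426 / 0.0511 = 86.8118

€86.81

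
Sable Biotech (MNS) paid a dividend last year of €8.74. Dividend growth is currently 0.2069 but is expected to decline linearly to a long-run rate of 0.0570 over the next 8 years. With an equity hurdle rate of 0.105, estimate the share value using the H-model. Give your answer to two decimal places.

€301.64

H-model: P₀ = D₀[(1+g_L) + H(g_S−g_L)]/(r−g_L), with H = 8/2 = 4.
P₀ = 8.74 × [(1+0.057) + 4×(0.2069−0.057)] / (0.105−0.057)
   = 8.74 × 1.6566 / 0.048 = 301.6393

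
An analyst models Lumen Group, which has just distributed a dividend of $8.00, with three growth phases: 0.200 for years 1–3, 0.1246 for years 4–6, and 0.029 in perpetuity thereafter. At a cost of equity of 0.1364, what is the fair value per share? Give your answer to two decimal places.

$141.93

Three-stage DDM. Project D₁…D_6; terminal Gordon value at t=6 with g = 0.029; discount at r = 0.1364.
D_1 = 9.6000
D_2 = 11.5200
D_3 = 13.8240
D_4 = 15.5465
D_5 = 17.4836
D_6 = 19.6620
TV_6 = 20.2322/(0.1364−0.029) = 188.3818
P₀ = Σ Dₜ/(1+r)ᵗ + TV_6/(1+r)^6 = 141.9330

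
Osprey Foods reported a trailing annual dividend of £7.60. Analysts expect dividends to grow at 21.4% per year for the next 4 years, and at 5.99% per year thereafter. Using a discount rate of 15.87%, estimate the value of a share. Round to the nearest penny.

£132.45

Two-stage DDM. Project D₁…D_4 at 0.214, terminal growth 0.0599, discount at r = 0.1587.
D_1 = 9.2264
D_2 = 11.2008
D_3 = 13.5978
D_4 = 16.5078
Terminal value at t=4: TV = D_5/(r−g) = 17.4966/(0.1587−0.0599) = 177.0909
P₀ = 9.2264/(1+0.1587)^1 + 11.2008/(1+0.1587)^2 + 13.5978/(1+0.1587)^3 + 16.5078/(1+0.1587)^4 + 177.0909/(1+0.1587)^4 = 132.4499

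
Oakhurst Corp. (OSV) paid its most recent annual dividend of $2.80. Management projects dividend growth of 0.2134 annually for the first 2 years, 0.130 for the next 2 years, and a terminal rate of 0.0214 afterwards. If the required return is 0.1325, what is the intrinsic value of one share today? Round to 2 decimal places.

Three-stage DDM. Project D₁…D_4; terminal Gordon value at t=4 with g = 0.0214; discount at r = 0.1325.
D_1 = 3.3975
D_2 = 4.1226
D_3 = 4.6585
D_4 = 5.2641
TV_4 = 5.3767/(0.1325−0.0214) = 48.3955
P₀ = Σ Dₜ/(1+r)ᵗ + TV_4/(1+r)^4 = 42.0423

$42.04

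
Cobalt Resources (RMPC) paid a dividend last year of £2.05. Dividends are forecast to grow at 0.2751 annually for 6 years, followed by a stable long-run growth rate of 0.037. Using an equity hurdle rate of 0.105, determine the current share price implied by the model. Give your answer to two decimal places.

Two-stage DDM. Project D₁…D_6 at 0.2751, terminal growth 0.037, discount at r = 0.105.
D_1 = 2.6140
D_2 = 3.3331
D_3 = 4.2500
D_4 = 5.4191
D_5 = 6.9100
D_6 = 8.8109
Terminal value at t=6: TV = D_7/(r−g) = 9.1369/(0.105−0.037) = 134.3659
P₀ = 2.6140/(1+0.105)^1 + 3.3331/(1+0.105)^2 + 4.2500/(1+0.105)^3 + 5.4191/(1+0.105)^4 + 6.9100/(1+0.105)^5 + 8.8109/(1+0.105)^6 + 134.3659/(1+0.105)^6 = 94.7244

£94.72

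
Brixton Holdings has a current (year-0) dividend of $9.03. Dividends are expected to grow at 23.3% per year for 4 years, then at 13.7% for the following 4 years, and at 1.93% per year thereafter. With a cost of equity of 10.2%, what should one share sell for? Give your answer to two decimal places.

Three-stage DDM. Project D₁…D_8; terminal Gordon value at t=8 with g = 0.0193; discount at r = 0.102.
D_1 = 11.1340
D_2 = 13.7282
D_3 = 16.9269
D_4 = 20.8708
D_5 = 23.7302
D_6 = 26.9812
D_7 = 30.6776
D_8 = 34.8804
TV_8 = 35.5536/(0.102−0.0193) = 429.9109
P₀ = Σ Dₜ/(1+r)ᵗ + TV_8/(1+r)^8 = 307.1184

$307.12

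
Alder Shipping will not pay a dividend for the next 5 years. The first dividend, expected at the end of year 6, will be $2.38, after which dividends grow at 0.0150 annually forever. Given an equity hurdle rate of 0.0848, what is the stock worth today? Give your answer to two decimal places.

$22.70

Deferred-dividend DDM. At t=5 the remaining stream is a growing perpetuity with first payment D_6 = 2.38.
V_5 = D_6/(r−g) = 2.38/(0.0848−0.015) = 34.0974
P₀ = V_5/(1+r)^5 = 34.0974/(1+0.0848)^5 = 22.6972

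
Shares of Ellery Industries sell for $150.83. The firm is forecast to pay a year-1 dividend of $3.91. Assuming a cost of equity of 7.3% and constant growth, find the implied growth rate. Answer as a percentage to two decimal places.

4.71%

From P₀ = D₁/(r − g), the implied growth is g = r − D₁/P₀.
g = 0.073 − 3.91/150.83 = 0.073 − 0.02592 = 0.04708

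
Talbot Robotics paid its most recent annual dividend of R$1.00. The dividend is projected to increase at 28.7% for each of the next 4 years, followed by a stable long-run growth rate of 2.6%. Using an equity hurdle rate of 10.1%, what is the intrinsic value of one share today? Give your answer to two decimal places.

R$31.54

Two-stage DDM. Project D₁…D_4 at 0.287, terminal growth 0.026, discount at r = 0.101.
D_1 = 1.2870
D_2 = 1.6564
D_3 = 2.1317
D_4 = 2.7436
Terminal value at t=4: TV = D_5/(r−g) = 2.8149/(0.101−0.026) = 37.5319
P₀ = 1.2870/(1+0.101)^1 + 1.6564/(1+0.101)^2 + 2.1317/(1+0.101)^3 + 2.7436/(1+0.101)^4 + 37.5319/(1+0.101)^4 = 31.5415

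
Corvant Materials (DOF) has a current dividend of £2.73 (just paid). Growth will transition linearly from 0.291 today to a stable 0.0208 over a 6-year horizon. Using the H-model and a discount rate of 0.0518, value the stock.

£161.28

H-model: P₀ = D₀[(1+g_L) + H(g_S−g_L)]/(r−g_L), with H = 6/2 = 3.
P₀ = 2.73 × [(1+0.0208) + 3×(0.291−0.0208)] / (0.0518−0.0208)
   = 2.73 × 1.8314 / 0.031 = 161.2814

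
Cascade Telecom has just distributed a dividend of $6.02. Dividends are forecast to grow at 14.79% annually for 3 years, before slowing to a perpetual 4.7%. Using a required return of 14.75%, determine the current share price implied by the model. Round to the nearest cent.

Two-stage DDM. Project D₁…D_3 at 0.1479, terminal growth 0.047, discount at r = 0.1475.
D_1 = 6.9104
D_2 = 7.9324
D_3 = 9.1056
Terminal value at t=3: TV = D_4/(r−g) = 9.5336/(0.1475−0.047) = 94.8613
P₀ = 6.9104/(1+0.1475)^1 + 7.9324/(1+0.1475)^2 + 9.1056/(1+0.1475)^3 + 94.8613/(1+0.1475)^3 = 80.8540

$80.85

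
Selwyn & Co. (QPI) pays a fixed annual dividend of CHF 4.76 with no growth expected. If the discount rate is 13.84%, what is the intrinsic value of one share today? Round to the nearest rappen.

Zero-growth DDM (perpetuity): P₀ = D/r = 4.76 / 0.1384 = 34.3931

CHF 34.39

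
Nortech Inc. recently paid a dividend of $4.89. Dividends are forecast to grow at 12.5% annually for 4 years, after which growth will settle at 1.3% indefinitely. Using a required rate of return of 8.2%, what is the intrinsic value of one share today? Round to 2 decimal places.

Two-stage DDM. Project D₁…D_4 at 0.125, terminal growth 0.013, discount at r = 0.082.
D_1 = 5.5012
D_2 = 6.1889
D_3 = 6.9625
D_4 = 7.8328
Terminal value at t=4: TV = D_5/(r−g) = 7.9347/(0.082−0.013) = 114.9951
P₀ = 5.5012/(1+0.082)^1 + 6.1889/(1+0.082)^2 + 6.9625/(1+0.082)^3 + 7.8328/(1+0.082)^4 + 114.9951/(1+0.082)^4 = 105.4837

$105.48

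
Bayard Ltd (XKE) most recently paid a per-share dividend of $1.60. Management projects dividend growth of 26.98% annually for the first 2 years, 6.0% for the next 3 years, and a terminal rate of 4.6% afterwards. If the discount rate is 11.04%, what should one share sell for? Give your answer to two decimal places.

Three-stage DDM. Project D₁…D_5; terminal Gordon value at t=5 with g = 0.046; discount at r = 0.1104.
D_1 = 2.0317
D_2 = 2.5798
D_3 = 2.7346
D_4 = 2.8987
D_5 = 3.0726
TV_5 = 3.2140/(0.1104−0.046) = 49.9061
P₀ = Σ Dₜ/(1+r)ᵗ + TV_5/(1+r)^5 = 39.2098

$39.21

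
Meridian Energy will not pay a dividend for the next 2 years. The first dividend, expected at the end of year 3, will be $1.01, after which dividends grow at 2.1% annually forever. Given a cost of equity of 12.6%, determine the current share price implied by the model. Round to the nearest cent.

$7.59

Deferred-dividend DDM. At t=2 the remaining stream is a growing perpetuity with first payment D_3 = 1.01.
V_2 = D_3/(r−g) = 1.01/(0.126−0.021) = 9.6190
P₀ = V_2/(1+r)^2 = 9.6190/(1+0.126)^2 = 7.5867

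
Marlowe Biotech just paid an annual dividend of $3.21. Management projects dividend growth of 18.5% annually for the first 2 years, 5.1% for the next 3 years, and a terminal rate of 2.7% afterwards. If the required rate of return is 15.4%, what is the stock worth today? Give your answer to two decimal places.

Three-stage DDM. Project D₁…D_5; terminal Gordon value at t=5 with g = 0.027; discount at r = 0.154.
D_1 = 3.8039
D_2 = 4.5076
D_3 = 4.7374
D_4 = 4.9791
D_5 = 5.2330
TV_5 = 5.3743/(0.154−0.027) = 42.3172
P₀ = Σ Dₜ/(1+r)ᵗ + TV_5/(1+r)^5 = 35.8051

$35.81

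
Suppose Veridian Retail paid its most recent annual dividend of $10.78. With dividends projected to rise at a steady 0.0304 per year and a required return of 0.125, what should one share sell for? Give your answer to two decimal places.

Gordon growth model: P₀ = D₁/(r − g). D₁ = 10.78 × (1 + 0.0304) = 11.1077.
P₀ = 11.1077 / (0.125 − 0.0304) = 11.1077 / 0.0946 = 117.4177

$117.42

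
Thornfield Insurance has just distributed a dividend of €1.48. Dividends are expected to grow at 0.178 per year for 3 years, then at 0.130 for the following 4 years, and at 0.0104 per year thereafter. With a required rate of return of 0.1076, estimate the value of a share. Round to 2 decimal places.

Three-stage DDM. Project D₁…D_7; terminal Gordon value at t=7 with g = 0.0104; discount at r = 0.1076.
D_1 = 1.7434
D_2 = 2.0538
D_3 = 2.4193
D_4 = 2.7339
D_5 = 3.0893
D_6 = 3.4909
D_7 = 3.9447
TV_7 = 3.9857/(0.1076−0.0104) = 41.0052
P₀ = Σ Dₜ/(1+r)ᵗ + TV_7/(1+r)^7 = 32.5703

€32.57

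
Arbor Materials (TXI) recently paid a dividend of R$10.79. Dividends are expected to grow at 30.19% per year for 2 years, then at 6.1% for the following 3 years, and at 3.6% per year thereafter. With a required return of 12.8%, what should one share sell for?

R$199.72

Three-stage DDM. Project D₁…D_5; terminal Gordon value at t=5 with g = 0.036; discount at r = 0.128.
D_1 = 14.0475
D_2 = 18.2884
D_3 = 19.4040
D_4 = 20.5877
D_5 = 21.8435
TV_5 = 22.6299/(0.128−0.036) = 245.9772
P₀ = Σ Dₜ/(1+r)ᵗ + TV_5/(1+r)^5 = 199.7186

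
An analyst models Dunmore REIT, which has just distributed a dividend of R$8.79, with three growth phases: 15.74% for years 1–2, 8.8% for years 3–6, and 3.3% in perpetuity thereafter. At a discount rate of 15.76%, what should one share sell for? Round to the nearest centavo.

R$104.59

Three-stage DDM. Project D₁…D_6; terminal Gordon value at t=6 with g = 0.033; discount at r = 0.1576.
D_1 = 10.1735
D_2 = 11.7749
D_3 = 12.8111
D_4 = 13.9384
D_5 = 15.1650
D_6 = 16.4995
TV_6 = 17.0440/(0.1576−0.033) = 136.7898
P₀ = Σ Dₜ/(1+r)ᵗ + TV_6/(1+r)^6 = 104.5947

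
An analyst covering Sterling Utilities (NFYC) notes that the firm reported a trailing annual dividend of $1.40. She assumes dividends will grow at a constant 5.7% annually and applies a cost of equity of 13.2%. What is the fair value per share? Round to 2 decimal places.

Gordon growth model: P₀ = D₁/(r − g). D₁ = 1.40 × (1 + 0.057) = 1.4798.
P₀ = 1.4798 / (0.132 − 0.057) = 1.4798 / 0.075 = 19.7307

$19.73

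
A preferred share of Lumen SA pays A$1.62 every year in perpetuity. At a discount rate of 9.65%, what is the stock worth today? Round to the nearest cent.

A$16.79

Zero-growth DDM (perpetuity): P₀ = D/r = 1.62 / 0.0965 = 16.7876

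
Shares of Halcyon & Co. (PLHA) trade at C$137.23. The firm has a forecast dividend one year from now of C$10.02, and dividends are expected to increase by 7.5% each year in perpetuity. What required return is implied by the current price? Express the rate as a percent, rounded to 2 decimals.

Rearranging the constant-growth DDM: r = D₁/P₀ + g.
r = 10.0200 / 137.23 + 0.075 = 0.07302 + 0.075 = 0.14802

14.80%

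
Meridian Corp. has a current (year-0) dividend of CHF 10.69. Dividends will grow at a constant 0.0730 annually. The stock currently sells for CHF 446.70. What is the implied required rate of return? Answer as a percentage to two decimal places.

Rearranging the constant-growth DDM: r = D₁/P₀ + g.
D₁ = 10.69 × (1 + 0.073) = 11.4704.
r = 11.4704 / 446.70 + 0.073 = 0.02568 + 0.073 = 0.09868

9.87%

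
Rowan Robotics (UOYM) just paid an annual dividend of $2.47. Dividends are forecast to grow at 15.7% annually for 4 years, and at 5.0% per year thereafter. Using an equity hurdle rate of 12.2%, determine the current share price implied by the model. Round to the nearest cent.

Two-stage DDM. Project D₁…D_4 at 0.157, terminal growth 0.05, discount at r = 0.122.
D_1 = 2.8578
D_2 = 3.3065
D_3 = 3.8256
D_4 = 4.4262
Terminal value at t=4: TV = D_5/(r−g) = 4.6475/(0.122−0.05) = 64.5487
P₀ = 2.8578/(1+0.122)^1 + 3.3065/(1+0.122)^2 + 3.8256/(1+0.122)^3 + 4.4262/(1+0.122)^4 + 64.5487/(1+0.122)^4 = 51.4050

$51.41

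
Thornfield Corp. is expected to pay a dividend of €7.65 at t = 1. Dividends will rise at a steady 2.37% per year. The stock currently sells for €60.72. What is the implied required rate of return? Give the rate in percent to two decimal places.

14.97%

Rearranging the constant-growth DDM: r = D₁/P₀ + g.
r = 7.6500 / 60.72 + 0.0237 = 0.12599 + 0.0237 = 0.14969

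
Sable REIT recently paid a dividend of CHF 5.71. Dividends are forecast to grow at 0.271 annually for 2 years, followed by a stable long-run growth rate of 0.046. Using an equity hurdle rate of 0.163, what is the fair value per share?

Two-stage DDM. Project D₁…D_2 at 0.271, terminal growth 0.046, discount at r = 0.163.
D_1 = 7.2574
D_2 = 9.2242
Terminal value at t=2: TV = D_3/(r−g) = 9.6485/(0.163−0.046) = 82.4656
P₀ = 7.2574/(1+0.163)^1 + 9.2242/(1+0.163)^2 + 82.4656/(1+0.163)^2 = 74.0296

CHF 74.03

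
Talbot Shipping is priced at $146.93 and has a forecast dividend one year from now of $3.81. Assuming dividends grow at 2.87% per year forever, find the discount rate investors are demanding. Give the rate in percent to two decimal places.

5.46%

Rearranging the constant-growth DDM: r = D₁/P₀ + g.
r = 3.8100 / 146.93 + 0.0287 = 0.02593 + 0.0287 = 0.05463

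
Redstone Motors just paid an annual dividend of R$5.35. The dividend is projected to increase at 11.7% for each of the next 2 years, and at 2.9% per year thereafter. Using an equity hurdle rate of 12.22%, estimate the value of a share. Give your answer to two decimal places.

R$69.15

Two-stage DDM. Project D₁…D_2 at 0.117, terminal growth 0.029, discount at r = 0.1222.
D_1 = 5.9759
D_2 = 6.6751
Terminal value at t=2: TV = D_3/(r−g) = 6.8687/(0.1222−0.029) = 73.6987
P₀ = 5.9759/(1+0.1222)^1 + 6.6751/(1+0.1222)^2 + 73.6987/(1+0.1222)^2 = 69.1477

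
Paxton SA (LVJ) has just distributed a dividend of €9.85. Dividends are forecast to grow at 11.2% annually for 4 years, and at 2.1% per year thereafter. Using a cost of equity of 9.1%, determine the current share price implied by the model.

€196.39

Two-stage DDM. Project D₁…D_4 at 0.112, terminal growth 0.021, discount at r = 0.091.
D_1 = 10.9532
D_2 = 12.1800
D_3 = 13.5441
D_4 = 15.0611
Terminal value at t=4: TV = D_5/(r−g) = 15.3773/(0.091−0.021) = 219.6762
P₀ = 10.9532/(1+0.091)^1 + 12.1800/(1+0.091)^2 + 13.5441/(1+0.091)^3 + 15.0611/(1+0.091)^4 + 219.6762/(1+0.091)^4 = 196.3872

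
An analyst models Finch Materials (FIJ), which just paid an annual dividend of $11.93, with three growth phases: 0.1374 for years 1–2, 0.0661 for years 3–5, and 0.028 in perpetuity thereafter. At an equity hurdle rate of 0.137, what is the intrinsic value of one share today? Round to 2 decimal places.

Three-stage DDM. Project D₁…D_5; terminal Gordon value at t=5 with g = 0.028; discount at r = 0.137.
D_1 = 13.5692
D_2 = 15.4336
D_3 = 16.4537
D_4 = 17.5413
D_5 = 18.7008
TV_5 = 19.2244/(0.137−0.028) = 176.3711
P₀ = Σ Dₜ/(1+r)ᵗ + TV_5/(1+r)^5 = 148.2204

$148.22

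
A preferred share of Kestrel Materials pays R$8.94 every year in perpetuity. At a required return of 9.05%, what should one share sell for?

Zero-growth DDM (perpetuity): P₀ = D/r = 8.94 / 0.0905 = 98.7845

R$98.78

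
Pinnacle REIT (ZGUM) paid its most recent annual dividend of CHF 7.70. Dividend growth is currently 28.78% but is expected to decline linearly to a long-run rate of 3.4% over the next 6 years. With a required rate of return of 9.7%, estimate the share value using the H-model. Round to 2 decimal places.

H-model: P₀ = D₀[(1+g_L) + H(g_S−g_L)]/(r−g_L), with H = 6/2 = 3.
P₀ = 7.70 × [(1+0.034) + 3×(0.2878−0.034)] / (0.097−0.034)
   = 7.70 × 1.7954 / 0.063 = 219.4378

CHF 219.44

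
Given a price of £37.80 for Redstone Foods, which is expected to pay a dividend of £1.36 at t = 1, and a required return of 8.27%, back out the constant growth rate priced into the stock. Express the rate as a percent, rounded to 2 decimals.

4.67%

From P₀ = D₁/(r − g), the implied growth is g = r − D₁/P₀.
g = 0.0827 − 1.36/37.80 = 0.0827 − 0.03598 = 0.04672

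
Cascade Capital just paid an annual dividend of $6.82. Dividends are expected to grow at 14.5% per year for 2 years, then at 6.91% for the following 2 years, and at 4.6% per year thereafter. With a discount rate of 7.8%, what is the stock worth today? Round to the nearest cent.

$277.50

Three-stage DDM. Project D₁…D_4; terminal Gordon value at t=4 with g = 0.046; discount at r = 0.078.
D_1 = 7.8089
D_2 = 8.9412
D_3 = 9.5590
D_4 = 10.2196
TV_4 = 10.6897/(0.078−0.046) = 334.0517
P₀ = Σ Dₜ/(1+r)ᵗ + TV_4/(1+r)^4 = 277.5014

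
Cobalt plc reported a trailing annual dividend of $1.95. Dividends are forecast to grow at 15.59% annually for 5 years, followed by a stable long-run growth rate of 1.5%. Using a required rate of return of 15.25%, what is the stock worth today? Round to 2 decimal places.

Two-stage DDM. Project D₁…D_5 at 0.1559, terminal growth 0.015, discount at r = 0.1525.
D_1 = 2.2540
D_2 = 2.6054
D_3 = 3.0116
D_4 = 3.4811
D_5 = 4.0238
Terminal value at t=5: TV = D_6/(r−g) = 4.0842/(0.1525−0.015) = 29.7029
P₀ = 2.2540/(1+0.1525)^1 + 2.6054/(1+0.1525)^2 + 3.0116/(1+0.1525)^3 + 3.4811/(1+0.1525)^4 + 4.0238/(1+0.1525)^5 + 29.7029/(1+0.1525)^5 = 24.4448

$24.44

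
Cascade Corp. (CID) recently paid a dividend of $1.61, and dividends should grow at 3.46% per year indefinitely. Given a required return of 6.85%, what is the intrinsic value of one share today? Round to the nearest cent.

Gordon growth model: P₀ = D₁/(r − g). D₁ = 1.61 × (1 + 0.0346) = 1.6657.
P₀ = 1.6657 / (0.0685 − 0.0346) = 1.6657 / 0.0339 = 49.1359

$49.14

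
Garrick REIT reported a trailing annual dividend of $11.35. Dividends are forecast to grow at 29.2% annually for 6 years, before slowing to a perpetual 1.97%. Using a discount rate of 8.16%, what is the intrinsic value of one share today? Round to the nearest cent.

$675.98

Two-stage DDM. Project D₁…D_6 at 0.292, terminal growth 0.0197, discount at r = 0.0816.
D_1 = 14.6642
D_2 = 18.9461
D_3 = 24.4784
D_4 = 31.6261
D_5 = 40.8609
D_6 = 52.7923
Terminal value at t=6: TV = D_7/(r−g) = 53.8324/(0.0816−0.0197) = 869.6664
P₀ = 14.6642/(1+0.0816)^1 + 18.9461/(1+0.0816)^2 + 24.4784/(1+0.0816)^3 + 31.6261/(1+0.0816)^4 + 40.8609/(1+0.0816)^5 + 52.7923/(1+0.0816)^6 + 869.6664/(1+0.0816)^6 = 675.9769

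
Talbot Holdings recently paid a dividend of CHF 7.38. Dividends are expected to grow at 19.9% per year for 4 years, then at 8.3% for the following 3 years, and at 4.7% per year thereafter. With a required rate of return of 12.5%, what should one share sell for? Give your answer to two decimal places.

CHF 175.22

Three-stage DDM. Project D₁…D_7; terminal Gordon value at t=7 with g = 0.047; discount at r = 0.125.
D_1 = 8.8486
D_2 = 10.6095
D_3 = 12.7208
D_4 = 15.2522
D_5 = 16.5182
D_6 = 17.8892
D_7 = 19.3740
TV_7 = 20.2845/(0.125−0.047) = 260.0582
P₀ = Σ Dₜ/(1+r)ᵗ + TV_7/(1+r)^7 = 175.2154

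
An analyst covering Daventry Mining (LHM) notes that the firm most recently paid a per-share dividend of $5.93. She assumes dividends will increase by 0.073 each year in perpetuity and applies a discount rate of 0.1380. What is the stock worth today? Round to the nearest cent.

Gordon growth model: P₀ = D₁/(r − g). D₁ = 5.93 × (1 + 0.073) = 6.3629.
P₀ = 6.3629 / (0.138 − 0.073) = 6.3629 / 0.065 = 97.8906

$97.89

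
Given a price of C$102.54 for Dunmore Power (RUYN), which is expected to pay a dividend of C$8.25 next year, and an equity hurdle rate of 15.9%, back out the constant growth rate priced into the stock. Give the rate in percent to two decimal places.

From P₀ = D₁/(r − g), the implied growth is g = r − D₁/P₀.
g = 0.159 − 8.25/102.54 = 0.159 − 0.08046 = 0.07854

7.85%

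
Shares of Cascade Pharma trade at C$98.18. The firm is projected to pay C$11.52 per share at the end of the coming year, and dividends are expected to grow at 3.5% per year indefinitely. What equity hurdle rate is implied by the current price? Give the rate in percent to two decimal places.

15.23%

Rearranging the constant-growth DDM: r = D₁/P₀ + g.
r = 11.5200 / 98.18 + 0.035 = 0.11734 + 0.035 = 0.15234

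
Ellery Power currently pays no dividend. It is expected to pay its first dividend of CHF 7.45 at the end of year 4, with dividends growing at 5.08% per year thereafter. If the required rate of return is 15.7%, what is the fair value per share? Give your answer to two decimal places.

Deferred-dividend DDM. At t=3 the remaining stream is a growing perpetuity with first payment D_4 = 7.45.
V_3 = D_4/(r−g) = 7.45/(0.157−0.0508) = 70.1507
P₀ = V_3/(1+r)^3 = 70.1507/(1+0.157)^3 = 45.2931

CHF 45.29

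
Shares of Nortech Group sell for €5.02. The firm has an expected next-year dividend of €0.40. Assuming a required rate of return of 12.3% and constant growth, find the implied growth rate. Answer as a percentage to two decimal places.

From P₀ = D₁/(r − g), the implied growth is g = r − D₁/P₀.
g = 0.123 − 0.40/5.02 = 0.123 − 0.07968 = 0.04332

4.33%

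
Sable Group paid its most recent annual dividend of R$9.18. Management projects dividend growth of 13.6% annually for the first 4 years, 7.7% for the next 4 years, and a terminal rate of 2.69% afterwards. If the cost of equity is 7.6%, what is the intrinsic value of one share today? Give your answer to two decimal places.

R$327.28

Three-stage DDM. Project D₁…D_8; terminal Gordon value at t=8 with g = 0.0269; discount at r = 0.076.
D_1 = 10.4285
D_2 = 11.8468
D_3 = 13.4579
D_4 = 15.2882
D_5 = 16.4654
D_6 = 17.7332
D_7 = 19.0987
D_8 = 20.5693
TV_8 = 21.1226/(0.076−0.0269) = 430.1951
P₀ = Σ Dₜ/(1+r)ᵗ + TV_8/(1+r)^8 = 327.2836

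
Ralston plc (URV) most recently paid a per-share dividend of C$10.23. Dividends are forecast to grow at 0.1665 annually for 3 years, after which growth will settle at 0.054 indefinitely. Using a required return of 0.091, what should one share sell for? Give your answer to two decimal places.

C$391.34

Two-stage DDM. Project D₁…D_3 at 0.1665, terminal growth 0.054, discount at r = 0.091.
D_1 = 11.9333
D_2 = 13.9202
D_3 = 16.2379
Terminal value at t=3: TV = D_4/(r−g) = 17.1147/(0.091−0.054) = 462.5607
P₀ = 11.9333/(1+0.091)^1 + 13.9202/(1+0.091)^2 + 16.2379/(1+0.091)^3 + 462.5607/(1+0.091)^3 = 391.3375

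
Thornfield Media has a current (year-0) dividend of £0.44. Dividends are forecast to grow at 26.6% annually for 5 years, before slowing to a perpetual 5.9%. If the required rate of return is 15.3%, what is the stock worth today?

£10.85

Two-stage DDM. Project D₁…D_5 at 0.266, terminal growth 0.059, discount at r = 0.153.
D_1 = 0.5570
D_2 = 0.7052
D_3 = 0.8928
D_4 = 1.1303
D_5 = 1.4309
Terminal value at t=5: TV = D_6/(r−g) = 1.5154/(0.153−0.059) = 16.1209
P₀ = 0.5570/(1+0.153)^1 + 0.7052/(1+0.153)^2 + 0.8928/(1+0.153)^3 + 1.1303/(1+0.153)^4 + 1.4309/(1+0.153)^5 + 16.1209/(1+0.153)^5 = 10.8490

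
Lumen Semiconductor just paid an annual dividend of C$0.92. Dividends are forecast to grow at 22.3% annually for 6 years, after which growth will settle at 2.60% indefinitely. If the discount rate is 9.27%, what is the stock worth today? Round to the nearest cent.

C$36.16

Two-stage DDM. Project D₁…D_6 at 0.223, terminal growth 0.026, discount at r = 0.0927.
D_1 = 1.1252
D_2 = 1.3761
D_3 = 1.6829
D_4 = 2.0582
D_5 = 2.5172
D_6 = 3.0786
Terminal value at t=6: TV = D_7/(r−g) = 3.1586/(0.0927−0.026) = 47.3552
P₀ = 1.1252/(1+0.0927)^1 + 1.3761/(1+0.0927)^2 + 1.6829/(1+0.0927)^3 + 2.0582/(1+0.0927)^4 + 2.5172/(1+0.0927)^5 + 3.0786/(1+0.0927)^6 + 47.3552/(1+0.0927)^6 = 36.1607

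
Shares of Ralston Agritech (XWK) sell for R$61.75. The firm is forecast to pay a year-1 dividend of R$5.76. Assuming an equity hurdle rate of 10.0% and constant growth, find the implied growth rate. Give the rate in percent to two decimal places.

From P₀ = D₁/(r − g), the implied growth is g = r − D₁/P₀.
g = 0.1 − 5.76/61.75 = 0.1 − 0.09328 = 0.00672

0.67%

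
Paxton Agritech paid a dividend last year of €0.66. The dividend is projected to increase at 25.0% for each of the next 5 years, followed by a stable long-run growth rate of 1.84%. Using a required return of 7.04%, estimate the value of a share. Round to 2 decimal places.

€33.46

Two-stage DDM. Project D₁…D_5 at 0.25, terminal growth 0.0184, discount at r = 0.0704.
D_1 = 0.8250
D_2 = 1.0312
D_3 = 1.2891
D_4 = 1.6113
D_5 = 2.0142
Terminal value at t=5: TV = D_6/(r−g) = 2.0512/(0.0704−0.0184) = 39.4466
P₀ = 0.8250/(1+0.0704)^1 + 1.0312/(1+0.0704)^2 + 1.2891/(1+0.0704)^3 + 1.6113/(1+0.0704)^4 + 2.0142/(1+0.0704)^5 + 39.4466/(1+0.0704)^5 = 33.4550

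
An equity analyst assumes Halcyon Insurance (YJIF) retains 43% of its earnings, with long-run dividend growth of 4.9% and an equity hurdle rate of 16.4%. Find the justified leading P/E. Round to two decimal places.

4.96

Payout ratio b = 1 − 0.43 = 0.57.
Justified leading P/E = b/(r−g) = 0.57/(0.164−0.049) = 4.9565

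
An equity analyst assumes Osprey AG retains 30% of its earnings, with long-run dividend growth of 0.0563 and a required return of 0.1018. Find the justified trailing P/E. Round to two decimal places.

16.25

Payout ratio b = 1 − 0.30 = 0.70.
Justified trailing P/E = b(1+g)/(r−g) = 0.70×(1+0.0563)/(0.1018−0.0563) = 16.2508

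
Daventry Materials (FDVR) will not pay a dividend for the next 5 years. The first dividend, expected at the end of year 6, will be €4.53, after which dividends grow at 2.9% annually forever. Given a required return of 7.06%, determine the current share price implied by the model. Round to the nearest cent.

Deferred-dividend DDM. At t=5 the remaining stream is a growing perpetuity with first payment D_6 = 4.53.
V_5 = D_6/(r−g) = 4.53/(0.0706−0.029) = 108.8942
P₀ = V_5/(1+r)^5 = 108.8942/(1+0.0706)^5 = 77.4228

€77.42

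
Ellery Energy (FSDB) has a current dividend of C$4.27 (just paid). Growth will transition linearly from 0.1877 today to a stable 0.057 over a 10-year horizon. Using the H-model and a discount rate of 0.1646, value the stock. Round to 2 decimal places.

C$67.88

H-model: P₀ = D₀[(1+g_L) + H(g_S−g_L)]/(r−g_L), with H = 10/2 = 5.
P₀ = 4.27 × [(1+0.057) + 5×(0.1877−0.057)] / (0.1646−0.057)
   = 4.27 × 1.7105 / 0.1076 = 67.8795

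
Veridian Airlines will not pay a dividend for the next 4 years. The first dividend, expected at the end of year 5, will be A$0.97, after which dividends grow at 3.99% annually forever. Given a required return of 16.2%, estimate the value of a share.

Deferred-dividend DDM. At t=4 the remaining stream is a growing perpetuity with first payment D_5 = 0.97.
V_4 = D_5/(r−g) = 0.97/(0.162−0.0399) = 7.9443
P₀ = V_4/(1+r)^4 = 7.9443/(1+0.162)^4 = 4.3574

A$4.36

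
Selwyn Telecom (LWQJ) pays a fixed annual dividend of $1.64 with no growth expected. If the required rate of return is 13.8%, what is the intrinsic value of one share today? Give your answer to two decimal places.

Zero-growth DDM (perpetuity): P₀ = D/r = 1.64 / 0.138 = 11.8841

$11.88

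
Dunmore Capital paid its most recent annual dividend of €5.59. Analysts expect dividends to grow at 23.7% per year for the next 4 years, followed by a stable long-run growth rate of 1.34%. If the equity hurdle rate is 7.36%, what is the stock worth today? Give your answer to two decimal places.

€198.11

Two-stage DDM. Project D₁…D_4 at 0.237, terminal growth 0.0134, discount at r = 0.0736.
D_1 = 6.9148
D_2 = 8.5536
D_3 = 10.5809
D_4 = 13.0885
Terminal value at t=4: TV = D_5/(r−g) = 13.2639/(0.0736−0.0134) = 220.3307
P₀ = 6.9148/(1+0.0736)^1 + 8.5536/(1+0.0736)^2 + 10.5809/(1+0.0736)^3 + 13.0885/(1+0.0736)^4 + 220.3307/(1+0.0736)^4 = 198.1103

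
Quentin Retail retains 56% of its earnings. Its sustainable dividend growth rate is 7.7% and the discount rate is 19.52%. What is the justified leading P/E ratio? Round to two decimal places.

3.72

Payout ratio b = 1 − 0.56 = 0.44.
Justified leading P/E = b/(r−g) = 0.44/(0.1952−0.077) = 3.7225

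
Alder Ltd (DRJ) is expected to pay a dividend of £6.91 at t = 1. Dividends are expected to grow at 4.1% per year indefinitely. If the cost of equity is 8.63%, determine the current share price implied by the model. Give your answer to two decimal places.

Gordon growth model: P₀ = D₁/(r − g), with D₁ = 6.91 given directly.
P₀ = 6.9100 / (0.0863 − 0.041) = 6.9100 / 0.0453 = 152.5386

£152.54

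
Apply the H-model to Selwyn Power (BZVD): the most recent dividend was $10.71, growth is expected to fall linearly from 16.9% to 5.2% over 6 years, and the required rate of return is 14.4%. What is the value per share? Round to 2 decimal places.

$163.33

H-model: P₀ = D₀[(1+g_L) + H(g_S−g_L)]/(r−g_L), with H = 6/2 = 3.
P₀ = 10.71 × [(1+0.052) + 3×(0.169−0.052)] / (0.144−0.052)
   = 10.71 × 1.4030 / 0.092 = 163.3275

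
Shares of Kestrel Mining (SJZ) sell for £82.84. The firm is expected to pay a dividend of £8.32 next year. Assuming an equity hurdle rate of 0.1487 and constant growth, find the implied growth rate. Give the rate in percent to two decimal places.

4.83%

From P₀ = D₁/(r − g), the implied growth is g = r − D₁/P₀.
g = 0.1487 − 8.32/82.84 = 0.1487 − 0.10043 = 0.04827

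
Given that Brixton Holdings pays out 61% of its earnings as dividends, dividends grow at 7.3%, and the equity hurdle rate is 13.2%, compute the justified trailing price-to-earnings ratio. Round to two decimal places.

Justified trailing P/E = b(1+g)/(r−g) = 0.61×(1+0.073)/(0.132−0.073) = 11.0937

11.09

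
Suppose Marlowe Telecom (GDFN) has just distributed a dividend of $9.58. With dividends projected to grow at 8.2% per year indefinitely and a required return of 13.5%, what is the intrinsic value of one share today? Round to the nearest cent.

$195.58

Gordon growth model: P₀ = D₁/(r − g). D₁ = 9.58 × (1 + 0.082) = 10.3656.
P₀ = 10.3656 / (0.135 − 0.082) = 10.3656 / 0.053 = 195.5766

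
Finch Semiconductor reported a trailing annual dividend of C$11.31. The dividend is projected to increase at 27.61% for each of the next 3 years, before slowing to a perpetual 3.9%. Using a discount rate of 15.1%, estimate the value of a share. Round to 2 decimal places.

Two-stage DDM. Project D₁…D_3 at 0.2761, terminal growth 0.039, discount at r = 0.151.
D_1 = 14.4327
D_2 = 18.4176
D_3 = 23.5026
Terminal value at t=3: TV = D_4/(r−g) = 24.4192/(0.151−0.039) = 218.0290
P₀ = 14.4327/(1+0.151)^1 + 18.4176/(1+0.151)^2 + 23.5026/(1+0.151)^3 + 218.0290/(1+0.151)^3 = 184.8388

C$184.84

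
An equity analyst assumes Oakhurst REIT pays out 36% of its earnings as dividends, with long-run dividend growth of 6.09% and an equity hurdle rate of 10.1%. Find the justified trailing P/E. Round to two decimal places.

Justified trailing P/E = b(1+g)/(r−g) = 0.36×(1+0.0609)/(0.101−0.0609) = 9.5243

9.52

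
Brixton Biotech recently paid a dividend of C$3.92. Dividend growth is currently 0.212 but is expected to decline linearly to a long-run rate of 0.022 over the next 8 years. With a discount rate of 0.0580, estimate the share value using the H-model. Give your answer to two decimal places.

H-model: P₀ = D₀[(1+g_L) + H(g_S−g_L)]/(r−g_L), with H = 8/2 = 4.
P₀ = 3.92 × [(1+0.022) + 4×(0.212−0.022)] / (0.058−0.022)
   = 3.92 × 1.7820 / 0.036 = 194.0400

C$194.04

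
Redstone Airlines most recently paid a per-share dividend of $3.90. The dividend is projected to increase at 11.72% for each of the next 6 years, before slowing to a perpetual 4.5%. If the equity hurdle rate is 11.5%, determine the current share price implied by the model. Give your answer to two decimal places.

Two-stage DDM. Project D₁…D_6 at 0.1172, terminal growth 0.045, discount at r = 0.115.
D_1 = 4.3571
D_2 = 4.8677
D_3 = 5.4382
D_4 = 6.0756
D_5 = 6.7876
D_6 = 7.5832
Terminal value at t=6: TV = D_7/(r−g) = 7.9244/(0.115−0.045) = 113.2057
P₀ = 4.3571/(1+0.115)^1 + 4.8677/(1+0.115)^2 + 5.4382/(1+0.115)^3 + 6.0756/(1+0.115)^4 + 6.7876/(1+0.115)^5 + 7.5832/(1+0.115)^6 + 113.2057/(1+0.115)^6 = 82.4762

$82.48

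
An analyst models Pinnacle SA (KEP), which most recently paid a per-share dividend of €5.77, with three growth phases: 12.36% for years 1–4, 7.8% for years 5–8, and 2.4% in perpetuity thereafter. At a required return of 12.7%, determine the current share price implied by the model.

Three-stage DDM. Project D₁…D_8; terminal Gordon value at t=8 with g = 0.024; discount at r = 0.127.
D_1 = 6.4832
D_2 = 7.2845
D_3 = 8.1849
D_4 = 9.1965
D_5 = 9.9138
D_6 = 10.6871
D_7 = 11.5207
D_8 = 12.4193
TV_8 = 12.7174/(0.127−0.024) = 123.4697
P₀ = Σ Dₜ/(1+r)ᵗ + TV_8/(1+r)^8 = 90.7788

€90.78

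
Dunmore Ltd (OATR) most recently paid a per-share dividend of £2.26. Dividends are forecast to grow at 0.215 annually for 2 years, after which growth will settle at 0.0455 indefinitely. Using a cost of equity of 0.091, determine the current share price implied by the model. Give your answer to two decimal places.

£69.73

Two-stage DDM. Project D₁…D_2 at 0.215, terminal growth 0.0455, discount at r = 0.091.
D_1 = 2.7459
D_2 = 3.3363
Terminal value at t=2: TV = D_3/(r−g) = 3.4881/(0.091−0.0455) = 76.6609
P₀ = 2.7459/(1+0.091)^1 + 3.3363/(1+0.091)^2 + 76.6609/(1+0.091)^2 = 69.7255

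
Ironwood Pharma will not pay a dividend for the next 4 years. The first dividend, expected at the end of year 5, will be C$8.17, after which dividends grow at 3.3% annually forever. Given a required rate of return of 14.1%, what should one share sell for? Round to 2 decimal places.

Deferred-dividend DDM. At t=4 the remaining stream is a growing perpetuity with first payment D_5 = 8.17.
V_4 = D_5/(r−g) = 8.17/(0.141−0.033) = 75.6481
P₀ = V_4/(1+r)^4 = 75.6481/(1+0.141)^4 = 44.6330

C$44.63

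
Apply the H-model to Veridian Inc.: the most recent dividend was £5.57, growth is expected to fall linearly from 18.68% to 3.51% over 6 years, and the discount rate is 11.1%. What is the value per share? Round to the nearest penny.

H-model: P₀ = D₀[(1+g_L) + H(g_S−g_L)]/(r−g_L), with H = 6/2 = 3.
P₀ = 5.57 × [(1+0.0351) + 3×(0.1868−0.0351)] / (0.111−0.0351)
   = 5.57 × 1.4902 / 0.0759 = 109.3599

£109.36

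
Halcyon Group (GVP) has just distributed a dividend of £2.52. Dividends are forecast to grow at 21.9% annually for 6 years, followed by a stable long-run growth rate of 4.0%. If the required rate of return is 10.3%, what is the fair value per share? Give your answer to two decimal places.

Two-stage DDM. Project D₁…D_6 at 0.219, terminal growth 0.04, discount at r = 0.103.
D_1 = 3.0719
D_2 = 3.7446
D_3 = 4.5647
D_4 = 5.5644
D_5 = 6.7830
D_6 = 8.2684
Terminal value at t=6: TV = D_7/(r−g) = 8.5992/(0.103−0.04) = 136.4946
P₀ = 3.0719/(1+0.103)^1 + 3.7446/(1+0.103)^2 + 4.5647/(1+0.103)^3 + 5.5644/(1+0.103)^4 + 6.7830/(1+0.103)^5 + 8.2684/(1+0.103)^6 + 136.4946/(1+0.103)^6 = 97.5691

£97.57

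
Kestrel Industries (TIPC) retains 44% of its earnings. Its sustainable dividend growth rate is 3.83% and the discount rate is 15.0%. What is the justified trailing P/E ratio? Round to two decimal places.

5.21

Payout ratio b = 1 − 0.44 = 0.56.
Justified trailing P/E = b(1+g)/(r−g) = 0.56×(1+0.0383)/(0.15−0.0383) = 5.2054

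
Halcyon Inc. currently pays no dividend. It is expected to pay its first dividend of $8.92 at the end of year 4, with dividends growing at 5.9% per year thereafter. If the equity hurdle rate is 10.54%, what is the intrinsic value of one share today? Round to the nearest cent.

Deferred-dividend DDM. At t=3 the remaining stream is a growing perpetuity with first payment D_4 = 8.92.
V_3 = D_4/(r−g) = 8.92/(0.1054−0.059) = 192.2414
P₀ = V_3/(1+r)^3 = 192.2414/(1+0.1054)^3 = 142.3274

$142.33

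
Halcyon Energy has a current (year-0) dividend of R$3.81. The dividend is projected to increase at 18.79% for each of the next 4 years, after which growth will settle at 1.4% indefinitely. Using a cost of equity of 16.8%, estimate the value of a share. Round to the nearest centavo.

Two-stage DDM. Project D₁…D_4 at 0.1879, terminal growth 0.014, discount at r = 0.168.
D_1 = 4.5259
D_2 = 5.3763
D_3 = 6.3865
D_4 = 7.5866
Terminal value at t=4: TV = D_5/(r−g) = 7.6928/(0.168−0.014) = 49.9530
P₀ = 4.5259/(1+0.168)^1 + 5.3763/(1+0.168)^2 + 6.3865/(1+0.168)^3 + 7.5866/(1+0.168)^4 + 49.9530/(1+0.168)^4 = 42.7408

R$42.74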